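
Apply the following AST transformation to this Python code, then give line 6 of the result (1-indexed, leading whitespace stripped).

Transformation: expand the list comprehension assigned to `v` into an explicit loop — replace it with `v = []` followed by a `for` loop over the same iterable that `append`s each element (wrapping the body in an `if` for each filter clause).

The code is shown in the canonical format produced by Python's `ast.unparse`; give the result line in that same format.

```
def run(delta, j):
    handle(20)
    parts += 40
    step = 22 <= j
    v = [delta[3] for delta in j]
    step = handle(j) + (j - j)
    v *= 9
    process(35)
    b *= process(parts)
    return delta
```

Transformed code:
def run(delta, j):
    handle(20)
    parts += 40
    step = 22 <= j
    v = []
    for delta in j:
        v.append(delta[3])
    step = handle(j) + (j - j)
    v *= 9
    process(35)
    b *= process(parts)
    return delta

for delta in j:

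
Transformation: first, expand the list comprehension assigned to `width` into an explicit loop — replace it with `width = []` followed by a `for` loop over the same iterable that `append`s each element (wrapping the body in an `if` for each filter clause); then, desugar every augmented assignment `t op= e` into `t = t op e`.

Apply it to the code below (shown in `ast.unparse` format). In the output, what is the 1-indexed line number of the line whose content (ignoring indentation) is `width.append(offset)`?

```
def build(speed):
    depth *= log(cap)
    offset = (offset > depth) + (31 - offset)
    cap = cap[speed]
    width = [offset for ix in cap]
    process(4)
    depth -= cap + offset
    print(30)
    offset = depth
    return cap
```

7

Transformed code:
def build(speed):
    depth = depth * log(cap)
    offset = (offset > depth) + (31 - offset)
    cap = cap[speed]
    width = []
    for ix in cap:
        width.append(offset)
    process(4)
    depth = depth - (cap + offset)
    print(30)
    offset = depth
    return cap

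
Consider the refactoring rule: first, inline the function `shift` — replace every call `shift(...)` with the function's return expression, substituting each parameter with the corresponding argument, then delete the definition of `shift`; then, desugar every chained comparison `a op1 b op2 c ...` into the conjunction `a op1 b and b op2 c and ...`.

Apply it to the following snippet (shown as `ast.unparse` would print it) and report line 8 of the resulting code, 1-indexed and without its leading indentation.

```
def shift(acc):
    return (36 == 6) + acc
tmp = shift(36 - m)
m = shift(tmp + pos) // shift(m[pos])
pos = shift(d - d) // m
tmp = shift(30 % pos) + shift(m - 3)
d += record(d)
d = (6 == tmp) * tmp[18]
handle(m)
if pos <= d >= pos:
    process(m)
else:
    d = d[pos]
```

Transformed code:
tmp = (36 == 6) + (36 - m)
m = ((36 == 6) + (tmp + pos)) // ((36 == 6) + m[pos])
pos = ((36 == 6) + (d - d)) // m
tmp = (36 == 6) + 30 % pos + ((36 == 6) + (m - 3))
d += record(d)
d = (6 == tmp) * tmp[18]
handle(m)
if pos <= d and d >= pos:
    process(m)
else:
    d = d[pos]

if pos <= d and d >= pos:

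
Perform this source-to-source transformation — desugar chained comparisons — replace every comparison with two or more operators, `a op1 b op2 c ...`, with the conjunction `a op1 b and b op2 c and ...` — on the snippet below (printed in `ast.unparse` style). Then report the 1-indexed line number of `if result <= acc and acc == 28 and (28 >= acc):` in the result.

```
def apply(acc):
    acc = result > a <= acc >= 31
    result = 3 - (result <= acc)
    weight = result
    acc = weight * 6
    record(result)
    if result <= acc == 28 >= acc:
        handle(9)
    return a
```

7

Transformed code:
def apply(acc):
    acc = result > a and a <= acc and (acc >= 31)
    result = 3 - (result <= acc)
    weight = result
    acc = weight * 6
    record(result)
    if result <= acc and acc == 28 and (28 >= acc):
        handle(9)
    return a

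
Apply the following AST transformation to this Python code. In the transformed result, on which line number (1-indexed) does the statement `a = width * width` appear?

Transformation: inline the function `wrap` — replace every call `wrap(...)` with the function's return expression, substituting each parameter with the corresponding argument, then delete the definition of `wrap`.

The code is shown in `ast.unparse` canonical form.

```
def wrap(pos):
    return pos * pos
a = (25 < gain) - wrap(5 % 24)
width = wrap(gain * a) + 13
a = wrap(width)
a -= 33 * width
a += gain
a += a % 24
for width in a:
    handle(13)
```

Transformed code:
a = (25 < gain) - 5 % 24 * (5 % 24)
width = gain * a * (gain * a) + 13
a = width * width
a -= 33 * width
a += gain
a += a % 24
for width in a:
    handle(13)

3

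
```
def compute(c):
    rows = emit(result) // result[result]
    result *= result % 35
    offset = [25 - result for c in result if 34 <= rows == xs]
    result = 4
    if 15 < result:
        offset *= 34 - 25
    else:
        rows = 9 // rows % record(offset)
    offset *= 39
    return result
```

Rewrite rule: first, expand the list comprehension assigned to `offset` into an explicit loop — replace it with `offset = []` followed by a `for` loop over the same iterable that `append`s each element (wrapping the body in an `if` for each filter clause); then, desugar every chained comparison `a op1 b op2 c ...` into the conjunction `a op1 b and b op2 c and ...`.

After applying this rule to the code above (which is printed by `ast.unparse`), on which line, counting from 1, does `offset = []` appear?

Transformed code:
def compute(c):
    rows = emit(result) // result[result]
    result *= result % 35
    offset = []
    for c in result:
        if 34 <= rows and rows == xs:
            offset.append(25 - result)
    result = 4
    if 15 < result:
        offset *= 34 - 25
    else:
        rows = 9 // rows % record(offset)
    offset *= 39
    return result

4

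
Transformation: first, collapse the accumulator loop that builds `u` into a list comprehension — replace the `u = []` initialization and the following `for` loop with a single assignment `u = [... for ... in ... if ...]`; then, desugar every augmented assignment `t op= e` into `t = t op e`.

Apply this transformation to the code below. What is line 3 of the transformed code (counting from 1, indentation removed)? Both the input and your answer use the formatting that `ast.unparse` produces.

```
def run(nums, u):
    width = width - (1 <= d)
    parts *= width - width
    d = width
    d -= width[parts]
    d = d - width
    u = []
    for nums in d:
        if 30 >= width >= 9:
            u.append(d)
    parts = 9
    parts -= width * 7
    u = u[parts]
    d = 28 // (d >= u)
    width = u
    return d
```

parts = parts * (width - width)

Transformed code:
def run(nums, u):
    width = width - (1 <= d)
    parts = parts * (width - width)
    d = width
    d = d - width[parts]
    d = d - width
    u = [d for nums in d if 30 >= width >= 9]
    parts = 9
    parts = parts - width * 7
    u = u[parts]
    d = 28 // (d >= u)
    width = u
    return d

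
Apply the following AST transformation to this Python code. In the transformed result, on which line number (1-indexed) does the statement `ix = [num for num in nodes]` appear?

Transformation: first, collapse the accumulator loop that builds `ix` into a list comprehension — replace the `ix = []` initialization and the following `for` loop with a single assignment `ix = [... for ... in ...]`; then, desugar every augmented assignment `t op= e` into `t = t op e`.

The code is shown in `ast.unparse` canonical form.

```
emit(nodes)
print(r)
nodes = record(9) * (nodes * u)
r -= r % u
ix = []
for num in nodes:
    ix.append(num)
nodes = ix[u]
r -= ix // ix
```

5

Transformed code:
emit(nodes)
print(r)
nodes = record(9) * (nodes * u)
r = r - r % u
ix = [num for num in nodes]
nodes = ix[u]
r = r - ix // ix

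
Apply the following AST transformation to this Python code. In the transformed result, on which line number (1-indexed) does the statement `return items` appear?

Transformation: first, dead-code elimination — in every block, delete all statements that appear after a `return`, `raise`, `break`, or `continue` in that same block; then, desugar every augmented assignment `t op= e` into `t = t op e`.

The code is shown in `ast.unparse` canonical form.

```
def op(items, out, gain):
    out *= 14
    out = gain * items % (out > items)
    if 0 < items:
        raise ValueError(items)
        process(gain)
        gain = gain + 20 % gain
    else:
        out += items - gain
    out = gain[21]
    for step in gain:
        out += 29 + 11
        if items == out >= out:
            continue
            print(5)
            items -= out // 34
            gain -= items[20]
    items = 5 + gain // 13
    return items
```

14

Transformed code:
def op(items, out, gain):
    out = out * 14
    out = gain * items % (out > items)
    if 0 < items:
        raise ValueError(items)
    else:
        out = out + (items - gain)
    out = gain[21]
    for step in gain:
        out = out + (29 + 11)
        if items == out >= out:
            continue
    items = 5 + gain // 13
    return items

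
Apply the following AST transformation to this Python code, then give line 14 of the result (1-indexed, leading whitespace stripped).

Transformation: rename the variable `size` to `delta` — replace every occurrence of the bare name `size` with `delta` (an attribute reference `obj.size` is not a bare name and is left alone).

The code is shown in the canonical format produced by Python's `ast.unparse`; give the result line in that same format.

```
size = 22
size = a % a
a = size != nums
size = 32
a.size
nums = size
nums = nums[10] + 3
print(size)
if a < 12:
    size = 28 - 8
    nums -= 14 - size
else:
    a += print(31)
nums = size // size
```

Transformed code:
delta = 22
delta = a % a
a = delta != nums
delta = 32
a.size
nums = delta
nums = nums[10] + 3
print(delta)
if a < 12:
    delta = 28 - 8
    nums -= 14 - delta
else:
    a += print(31)
nums = delta // delta

nums = delta // delta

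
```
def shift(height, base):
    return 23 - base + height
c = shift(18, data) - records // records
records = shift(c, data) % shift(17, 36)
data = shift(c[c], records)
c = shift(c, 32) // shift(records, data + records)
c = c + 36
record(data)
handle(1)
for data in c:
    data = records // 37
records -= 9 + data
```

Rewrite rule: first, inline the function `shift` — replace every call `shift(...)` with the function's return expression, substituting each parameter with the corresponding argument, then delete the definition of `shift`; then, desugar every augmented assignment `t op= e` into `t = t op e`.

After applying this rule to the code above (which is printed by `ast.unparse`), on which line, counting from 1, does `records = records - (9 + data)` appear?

10

Transformed code:
c = 23 - data + 18 - records // records
records = (23 - data + c) % (23 - 36 + 17)
data = 23 - records + c[c]
c = (23 - 32 + c) // (23 - (data + records) + records)
c = c + 36
record(data)
handle(1)
for data in c:
    data = records // 37
records = records - (9 + data)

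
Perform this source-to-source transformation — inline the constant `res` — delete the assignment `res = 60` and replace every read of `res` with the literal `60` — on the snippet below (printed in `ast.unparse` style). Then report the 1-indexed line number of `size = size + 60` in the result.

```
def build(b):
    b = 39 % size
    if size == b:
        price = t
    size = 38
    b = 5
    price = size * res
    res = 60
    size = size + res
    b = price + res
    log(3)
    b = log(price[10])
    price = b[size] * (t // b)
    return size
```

Transformed code:
def build(b):
    b = 39 % size
    if size == b:
        price = t
    size = 38
    b = 5
    price = size * 60
    size = size + 60
    b = price + 60
    log(3)
    b = log(price[10])
    price = b[size] * (t // b)
    return size

8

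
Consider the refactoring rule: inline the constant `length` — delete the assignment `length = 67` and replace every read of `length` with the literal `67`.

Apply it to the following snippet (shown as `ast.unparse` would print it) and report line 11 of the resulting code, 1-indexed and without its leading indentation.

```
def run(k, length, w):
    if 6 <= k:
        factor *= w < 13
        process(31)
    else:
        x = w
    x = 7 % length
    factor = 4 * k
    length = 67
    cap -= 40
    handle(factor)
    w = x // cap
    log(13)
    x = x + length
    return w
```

w = x // cap

Transformed code:
def run(k, length, w):
    if 6 <= k:
        factor *= w < 13
        process(31)
    else:
        x = w
    x = 7 % 67
    factor = 4 * k
    cap -= 40
    handle(factor)
    w = x // cap
    log(13)
    x = x + 67
    return w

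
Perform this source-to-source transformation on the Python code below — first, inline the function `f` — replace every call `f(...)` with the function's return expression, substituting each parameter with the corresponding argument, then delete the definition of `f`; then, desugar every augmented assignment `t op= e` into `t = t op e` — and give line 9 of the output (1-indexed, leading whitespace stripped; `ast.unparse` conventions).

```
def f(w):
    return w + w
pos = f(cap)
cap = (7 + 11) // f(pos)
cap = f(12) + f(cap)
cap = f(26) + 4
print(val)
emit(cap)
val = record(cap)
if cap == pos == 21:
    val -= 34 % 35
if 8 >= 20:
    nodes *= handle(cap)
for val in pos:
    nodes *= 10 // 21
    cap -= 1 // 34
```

Transformed code:
pos = cap + cap
cap = (7 + 11) // (pos + pos)
cap = 12 + 12 + (cap + cap)
cap = 26 + 26 + 4
print(val)
emit(cap)
val = record(cap)
if cap == pos == 21:
    val = val - 34 % 35
if 8 >= 20:
    nodes = nodes * handle(cap)
for val in pos:
    nodes = nodes * (10 // 21)
    cap = cap - 1 // 34

val = val - 34 % 35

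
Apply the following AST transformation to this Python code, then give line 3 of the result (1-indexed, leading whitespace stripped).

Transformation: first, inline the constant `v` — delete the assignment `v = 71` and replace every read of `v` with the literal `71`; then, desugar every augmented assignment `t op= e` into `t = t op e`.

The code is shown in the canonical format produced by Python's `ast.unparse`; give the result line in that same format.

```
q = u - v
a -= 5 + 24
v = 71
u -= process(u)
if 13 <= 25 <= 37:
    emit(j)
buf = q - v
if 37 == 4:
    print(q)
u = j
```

Transformed code:
q = u - 71
a = a - (5 + 24)
u = u - process(u)
if 13 <= 25 <= 37:
    emit(j)
buf = q - 71
if 37 == 4:
    print(q)
u = j

u = u - process(u)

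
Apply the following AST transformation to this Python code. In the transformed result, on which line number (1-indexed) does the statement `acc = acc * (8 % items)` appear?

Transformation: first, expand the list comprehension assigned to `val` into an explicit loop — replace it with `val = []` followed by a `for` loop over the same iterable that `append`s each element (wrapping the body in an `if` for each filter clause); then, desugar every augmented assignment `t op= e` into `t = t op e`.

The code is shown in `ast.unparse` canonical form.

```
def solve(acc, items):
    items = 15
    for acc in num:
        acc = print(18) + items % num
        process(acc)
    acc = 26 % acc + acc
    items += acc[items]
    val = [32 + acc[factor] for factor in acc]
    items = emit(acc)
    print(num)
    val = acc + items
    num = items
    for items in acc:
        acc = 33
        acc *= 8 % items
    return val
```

17

Transformed code:
def solve(acc, items):
    items = 15
    for acc in num:
        acc = print(18) + items % num
        process(acc)
    acc = 26 % acc + acc
    items = items + acc[items]
    val = []
    for factor in acc:
        val.append(32 + acc[factor])
    items = emit(acc)
    print(num)
    val = acc + items
    num = items
    for items in acc:
        acc = 33
        acc = acc * (8 % items)
    return val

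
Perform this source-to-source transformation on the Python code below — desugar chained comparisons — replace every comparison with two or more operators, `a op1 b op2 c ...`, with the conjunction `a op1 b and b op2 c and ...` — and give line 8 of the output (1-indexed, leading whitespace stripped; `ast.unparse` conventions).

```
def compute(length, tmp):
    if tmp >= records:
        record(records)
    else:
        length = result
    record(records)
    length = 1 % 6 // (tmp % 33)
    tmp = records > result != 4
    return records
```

Transformed code:
def compute(length, tmp):
    if tmp >= records:
        record(records)
    else:
        length = result
    record(records)
    length = 1 % 6 // (tmp % 33)
    tmp = records > result and result != 4
    return records

tmp = records > result and result != 4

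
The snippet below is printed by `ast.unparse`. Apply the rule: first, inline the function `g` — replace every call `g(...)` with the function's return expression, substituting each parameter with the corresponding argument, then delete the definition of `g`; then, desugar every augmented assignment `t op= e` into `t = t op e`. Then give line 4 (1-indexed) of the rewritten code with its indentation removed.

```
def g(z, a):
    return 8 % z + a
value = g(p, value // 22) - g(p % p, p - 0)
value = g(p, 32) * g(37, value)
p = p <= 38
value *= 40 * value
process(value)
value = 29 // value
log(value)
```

value = value * (40 * value)

Transformed code:
value = 8 % p + value // 22 - (8 % (p % p) + (p - 0))
value = (8 % p + 32) * (8 % 37 + value)
p = p <= 38
value = value * (40 * value)
process(value)
value = 29 // value
log(value)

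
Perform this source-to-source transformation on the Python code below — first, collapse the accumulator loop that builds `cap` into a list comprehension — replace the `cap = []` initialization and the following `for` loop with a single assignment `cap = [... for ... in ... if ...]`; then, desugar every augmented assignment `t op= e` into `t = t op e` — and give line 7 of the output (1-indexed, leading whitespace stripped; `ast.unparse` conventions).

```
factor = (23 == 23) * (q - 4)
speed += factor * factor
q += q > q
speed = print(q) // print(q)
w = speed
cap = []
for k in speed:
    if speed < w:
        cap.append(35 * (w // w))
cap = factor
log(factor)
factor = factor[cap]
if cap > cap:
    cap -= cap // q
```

cap = factor

Transformed code:
factor = (23 == 23) * (q - 4)
speed = speed + factor * factor
q = q + (q > q)
speed = print(q) // print(q)
w = speed
cap = [35 * (w // w) for k in speed if speed < w]
cap = factor
log(factor)
factor = factor[cap]
if cap > cap:
    cap = cap - cap // q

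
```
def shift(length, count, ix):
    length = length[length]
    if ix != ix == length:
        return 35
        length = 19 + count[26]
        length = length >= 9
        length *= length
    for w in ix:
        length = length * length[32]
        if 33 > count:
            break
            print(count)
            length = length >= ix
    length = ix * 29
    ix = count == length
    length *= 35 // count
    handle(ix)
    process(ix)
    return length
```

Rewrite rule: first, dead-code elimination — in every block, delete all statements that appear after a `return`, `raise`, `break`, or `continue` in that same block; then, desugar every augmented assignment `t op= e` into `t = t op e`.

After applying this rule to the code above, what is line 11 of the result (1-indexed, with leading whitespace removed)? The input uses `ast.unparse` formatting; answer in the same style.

length = length * (35 // count)

Transformed code:
def shift(length, count, ix):
    length = length[length]
    if ix != ix == length:
        return 35
    for w in ix:
        length = length * length[32]
        if 33 > count:
            break
    length = ix * 29
    ix = count == length
    length = length * (35 // count)
    handle(ix)
    process(ix)
    return length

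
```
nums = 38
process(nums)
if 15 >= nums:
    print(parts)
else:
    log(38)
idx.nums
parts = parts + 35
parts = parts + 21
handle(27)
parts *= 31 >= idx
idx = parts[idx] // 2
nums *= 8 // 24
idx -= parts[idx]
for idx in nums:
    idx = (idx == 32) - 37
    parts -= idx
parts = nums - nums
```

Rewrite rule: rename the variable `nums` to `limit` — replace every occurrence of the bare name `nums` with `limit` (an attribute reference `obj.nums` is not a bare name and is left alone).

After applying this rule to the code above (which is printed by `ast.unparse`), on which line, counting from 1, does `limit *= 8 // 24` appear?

13

Transformed code:
limit = 38
process(limit)
if 15 >= limit:
    print(parts)
else:
    log(38)
idx.nums
parts = parts + 35
parts = parts + 21
handle(27)
parts *= 31 >= idx
idx = parts[idx] // 2
limit *= 8 // 24
idx -= parts[idx]
for idx in limit:
    idx = (idx == 32) - 37
    parts -= idx
parts = limit - limit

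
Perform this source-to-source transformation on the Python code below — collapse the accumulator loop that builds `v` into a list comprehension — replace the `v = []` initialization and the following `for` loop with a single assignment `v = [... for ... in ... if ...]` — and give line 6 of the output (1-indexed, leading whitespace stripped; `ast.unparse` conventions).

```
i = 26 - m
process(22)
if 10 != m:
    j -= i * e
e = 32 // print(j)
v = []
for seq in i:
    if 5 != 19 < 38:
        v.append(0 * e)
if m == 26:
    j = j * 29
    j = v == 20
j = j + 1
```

v = [0 * e for seq in i if 5 != 19 < 38]

Transformed code:
i = 26 - m
process(22)
if 10 != m:
    j -= i * e
e = 32 // print(j)
v = [0 * e for seq in i if 5 != 19 < 38]
if m == 26:
    j = j * 29
    j = v == 20
j = j + 1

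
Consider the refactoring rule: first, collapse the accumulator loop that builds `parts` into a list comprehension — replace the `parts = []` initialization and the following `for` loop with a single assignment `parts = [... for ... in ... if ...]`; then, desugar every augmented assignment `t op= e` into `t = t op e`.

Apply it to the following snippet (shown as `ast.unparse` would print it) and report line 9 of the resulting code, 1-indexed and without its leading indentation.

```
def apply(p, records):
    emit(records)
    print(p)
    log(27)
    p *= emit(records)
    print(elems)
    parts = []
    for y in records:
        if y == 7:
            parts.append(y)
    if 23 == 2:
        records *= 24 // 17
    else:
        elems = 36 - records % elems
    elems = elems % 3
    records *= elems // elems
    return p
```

Transformed code:
def apply(p, records):
    emit(records)
    print(p)
    log(27)
    p = p * emit(records)
    print(elems)
    parts = [y for y in records if y == 7]
    if 23 == 2:
        records = records * (24 // 17)
    else:
        elems = 36 - records % elems
    elems = elems % 3
    records = records * (elems // elems)
    return p

records = records * (24 // 17)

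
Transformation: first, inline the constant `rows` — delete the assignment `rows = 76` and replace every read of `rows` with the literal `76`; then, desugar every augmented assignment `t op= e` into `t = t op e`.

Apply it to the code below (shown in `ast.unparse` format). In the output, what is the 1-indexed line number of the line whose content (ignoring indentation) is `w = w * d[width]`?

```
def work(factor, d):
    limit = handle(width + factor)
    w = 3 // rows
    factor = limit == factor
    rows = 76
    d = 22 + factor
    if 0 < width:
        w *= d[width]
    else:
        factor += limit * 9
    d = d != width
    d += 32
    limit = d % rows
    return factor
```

7

Transformed code:
def work(factor, d):
    limit = handle(width + factor)
    w = 3 // 76
    factor = limit == factor
    d = 22 + factor
    if 0 < width:
        w = w * d[width]
    else:
        factor = factor + limit * 9
    d = d != width
    d = d + 32
    limit = d % 76
    return factor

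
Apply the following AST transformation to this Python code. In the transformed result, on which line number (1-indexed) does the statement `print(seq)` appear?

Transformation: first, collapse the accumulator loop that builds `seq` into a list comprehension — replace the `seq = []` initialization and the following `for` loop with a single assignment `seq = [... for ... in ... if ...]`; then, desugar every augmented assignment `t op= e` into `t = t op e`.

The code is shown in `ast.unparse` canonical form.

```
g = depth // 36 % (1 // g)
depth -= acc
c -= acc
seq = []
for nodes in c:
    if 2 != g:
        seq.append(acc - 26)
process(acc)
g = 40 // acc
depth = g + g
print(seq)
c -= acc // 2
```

Transformed code:
g = depth // 36 % (1 // g)
depth = depth - acc
c = c - acc
seq = [acc - 26 for nodes in c if 2 != g]
process(acc)
g = 40 // acc
depth = g + g
print(seq)
c = c - acc // 2

8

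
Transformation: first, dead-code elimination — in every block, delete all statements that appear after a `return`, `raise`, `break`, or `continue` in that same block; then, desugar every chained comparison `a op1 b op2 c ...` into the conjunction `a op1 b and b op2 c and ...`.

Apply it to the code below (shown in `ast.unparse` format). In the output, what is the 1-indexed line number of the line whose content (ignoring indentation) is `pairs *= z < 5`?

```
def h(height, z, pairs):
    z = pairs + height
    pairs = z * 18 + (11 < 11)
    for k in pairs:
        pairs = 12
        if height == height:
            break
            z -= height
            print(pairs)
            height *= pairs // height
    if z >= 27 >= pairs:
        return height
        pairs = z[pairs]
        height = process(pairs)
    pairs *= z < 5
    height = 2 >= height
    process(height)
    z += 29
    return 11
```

10

Transformed code:
def h(height, z, pairs):
    z = pairs + height
    pairs = z * 18 + (11 < 11)
    for k in pairs:
        pairs = 12
        if height == height:
            break
    if z >= 27 and 27 >= pairs:
        return height
    pairs *= z < 5
    height = 2 >= height
    process(height)
    z += 29
    return 11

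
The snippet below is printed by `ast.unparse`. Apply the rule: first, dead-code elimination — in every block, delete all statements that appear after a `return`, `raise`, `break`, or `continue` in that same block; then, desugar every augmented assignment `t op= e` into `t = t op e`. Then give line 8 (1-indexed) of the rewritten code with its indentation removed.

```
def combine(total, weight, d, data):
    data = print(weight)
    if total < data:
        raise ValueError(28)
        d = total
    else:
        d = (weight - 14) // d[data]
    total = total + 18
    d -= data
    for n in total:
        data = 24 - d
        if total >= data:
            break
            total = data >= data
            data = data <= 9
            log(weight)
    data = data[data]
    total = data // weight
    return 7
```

d = d - data

Transformed code:
def combine(total, weight, d, data):
    data = print(weight)
    if total < data:
        raise ValueError(28)
    else:
        d = (weight - 14) // d[data]
    total = total + 18
    d = d - data
    for n in total:
        data = 24 - d
        if total >= data:
            break
    data = data[data]
    total = data // weight
    return 7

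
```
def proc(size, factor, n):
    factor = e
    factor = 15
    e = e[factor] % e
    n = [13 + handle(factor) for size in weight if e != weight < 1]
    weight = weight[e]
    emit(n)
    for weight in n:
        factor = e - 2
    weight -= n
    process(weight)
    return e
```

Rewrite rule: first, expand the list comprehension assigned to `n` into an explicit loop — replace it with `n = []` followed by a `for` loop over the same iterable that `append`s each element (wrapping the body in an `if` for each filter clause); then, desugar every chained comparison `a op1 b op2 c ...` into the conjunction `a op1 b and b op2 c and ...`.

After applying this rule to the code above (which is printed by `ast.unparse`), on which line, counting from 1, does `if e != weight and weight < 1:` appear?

Transformed code:
def proc(size, factor, n):
    factor = e
    factor = 15
    e = e[factor] % e
    n = []
    for size in weight:
        if e != weight and weight < 1:
            n.append(13 + handle(factor))
    weight = weight[e]
    emit(n)
    for weight in n:
        factor = e - 2
    weight -= n
    process(weight)
    return e

7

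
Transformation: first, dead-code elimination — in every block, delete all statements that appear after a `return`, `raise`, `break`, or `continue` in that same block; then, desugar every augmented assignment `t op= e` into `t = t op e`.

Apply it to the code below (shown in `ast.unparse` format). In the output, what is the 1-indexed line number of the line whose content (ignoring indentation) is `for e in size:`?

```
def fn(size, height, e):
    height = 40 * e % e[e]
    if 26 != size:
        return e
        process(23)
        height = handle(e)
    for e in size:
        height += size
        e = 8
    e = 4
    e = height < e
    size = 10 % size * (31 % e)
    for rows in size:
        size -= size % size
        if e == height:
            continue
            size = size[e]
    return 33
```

Transformed code:
def fn(size, height, e):
    height = 40 * e % e[e]
    if 26 != size:
        return e
    for e in size:
        height = height + size
        e = 8
    e = 4
    e = height < e
    size = 10 % size * (31 % e)
    for rows in size:
        size = size - size % size
        if e == height:
            continue
    return 33

5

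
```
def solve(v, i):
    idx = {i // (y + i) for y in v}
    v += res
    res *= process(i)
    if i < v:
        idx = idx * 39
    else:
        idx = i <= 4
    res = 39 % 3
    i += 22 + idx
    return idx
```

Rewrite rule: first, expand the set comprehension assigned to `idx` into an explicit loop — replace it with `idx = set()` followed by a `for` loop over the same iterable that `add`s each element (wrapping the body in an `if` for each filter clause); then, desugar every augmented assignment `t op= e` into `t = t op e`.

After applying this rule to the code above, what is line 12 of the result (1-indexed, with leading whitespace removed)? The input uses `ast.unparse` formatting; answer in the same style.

Transformed code:
def solve(v, i):
    idx = set()
    for y in v:
        idx.add(i // (y + i))
    v = v + res
    res = res * process(i)
    if i < v:
        idx = idx * 39
    else:
        idx = i <= 4
    res = 39 % 3
    i = i + (22 + idx)
    return idx

i = i + (22 + idx)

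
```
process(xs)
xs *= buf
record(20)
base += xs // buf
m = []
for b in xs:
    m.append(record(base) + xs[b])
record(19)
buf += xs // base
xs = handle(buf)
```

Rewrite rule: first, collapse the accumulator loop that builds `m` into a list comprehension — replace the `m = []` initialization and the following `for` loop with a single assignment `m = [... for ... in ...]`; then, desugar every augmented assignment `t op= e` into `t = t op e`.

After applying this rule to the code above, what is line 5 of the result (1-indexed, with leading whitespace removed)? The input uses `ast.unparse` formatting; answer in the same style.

m = [record(base) + xs[b] for b in xs]

Transformed code:
process(xs)
xs = xs * buf
record(20)
base = base + xs // buf
m = [record(base) + xs[b] for b in xs]
record(19)
buf = buf + xs // base
xs = handle(buf)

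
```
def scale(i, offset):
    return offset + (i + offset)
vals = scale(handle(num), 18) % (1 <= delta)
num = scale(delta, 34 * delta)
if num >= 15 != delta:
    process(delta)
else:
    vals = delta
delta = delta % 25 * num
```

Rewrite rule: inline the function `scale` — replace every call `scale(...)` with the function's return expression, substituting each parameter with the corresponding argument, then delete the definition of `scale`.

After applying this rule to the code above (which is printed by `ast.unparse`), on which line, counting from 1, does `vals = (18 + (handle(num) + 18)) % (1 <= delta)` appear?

Transformed code:
vals = (18 + (handle(num) + 18)) % (1 <= delta)
num = 34 * delta + (delta + 34 * delta)
if num >= 15 != delta:
    process(delta)
else:
    vals = delta
delta = delta % 25 * num

1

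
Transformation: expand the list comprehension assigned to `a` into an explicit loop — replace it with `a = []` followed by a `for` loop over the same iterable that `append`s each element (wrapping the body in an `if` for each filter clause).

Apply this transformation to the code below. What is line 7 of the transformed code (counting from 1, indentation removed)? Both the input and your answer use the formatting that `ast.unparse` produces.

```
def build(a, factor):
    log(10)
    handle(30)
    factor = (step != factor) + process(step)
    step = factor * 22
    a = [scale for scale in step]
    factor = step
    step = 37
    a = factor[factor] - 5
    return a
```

for scale in step:

Transformed code:
def build(a, factor):
    log(10)
    handle(30)
    factor = (step != factor) + process(step)
    step = factor * 22
    a = []
    for scale in step:
        a.append(scale)
    factor = step
    step = 37
    a = factor[factor] - 5
    return a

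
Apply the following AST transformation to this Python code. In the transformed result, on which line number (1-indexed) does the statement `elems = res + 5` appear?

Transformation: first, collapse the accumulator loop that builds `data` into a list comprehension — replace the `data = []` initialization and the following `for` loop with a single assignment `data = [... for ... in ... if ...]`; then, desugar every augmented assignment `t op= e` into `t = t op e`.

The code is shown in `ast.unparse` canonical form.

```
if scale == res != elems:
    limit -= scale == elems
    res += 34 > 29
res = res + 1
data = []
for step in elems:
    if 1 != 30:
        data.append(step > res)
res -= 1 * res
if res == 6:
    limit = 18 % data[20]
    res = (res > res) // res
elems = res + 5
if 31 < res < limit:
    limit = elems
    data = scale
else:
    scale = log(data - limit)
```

10

Transformed code:
if scale == res != elems:
    limit = limit - (scale == elems)
    res = res + (34 > 29)
res = res + 1
data = [step > res for step in elems if 1 != 30]
res = res - 1 * res
if res == 6:
    limit = 18 % data[20]
    res = (res > res) // res
elems = res + 5
if 31 < res < limit:
    limit = elems
    data = scale
else:
    scale = log(data - limit)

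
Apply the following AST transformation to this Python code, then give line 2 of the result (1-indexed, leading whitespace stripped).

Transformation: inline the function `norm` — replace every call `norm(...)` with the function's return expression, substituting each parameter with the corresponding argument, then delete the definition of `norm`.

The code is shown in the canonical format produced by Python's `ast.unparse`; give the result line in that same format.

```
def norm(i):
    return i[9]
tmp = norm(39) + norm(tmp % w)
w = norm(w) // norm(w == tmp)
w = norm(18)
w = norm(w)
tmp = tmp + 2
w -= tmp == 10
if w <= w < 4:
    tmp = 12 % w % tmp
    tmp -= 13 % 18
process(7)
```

w = w[9] // (w == tmp)[9]

Transformed code:
tmp = 39[9] + (tmp % w)[9]
w = w[9] // (w == tmp)[9]
w = 18[9]
w = w[9]
tmp = tmp + 2
w -= tmp == 10
if w <= w < 4:
    tmp = 12 % w % tmp
    tmp -= 13 % 18
process(7)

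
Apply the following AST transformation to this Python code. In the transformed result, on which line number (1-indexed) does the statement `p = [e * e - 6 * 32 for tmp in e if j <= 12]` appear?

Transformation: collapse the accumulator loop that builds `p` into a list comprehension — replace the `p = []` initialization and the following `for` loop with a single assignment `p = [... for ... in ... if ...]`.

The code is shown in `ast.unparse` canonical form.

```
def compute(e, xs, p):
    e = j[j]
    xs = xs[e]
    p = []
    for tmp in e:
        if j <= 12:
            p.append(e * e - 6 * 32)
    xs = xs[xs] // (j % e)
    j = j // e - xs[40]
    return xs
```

Transformed code:
def compute(e, xs, p):
    e = j[j]
    xs = xs[e]
    p = [e * e - 6 * 32 for tmp in e if j <= 12]
    xs = xs[xs] // (j % e)
    j = j // e - xs[40]
    return xs

4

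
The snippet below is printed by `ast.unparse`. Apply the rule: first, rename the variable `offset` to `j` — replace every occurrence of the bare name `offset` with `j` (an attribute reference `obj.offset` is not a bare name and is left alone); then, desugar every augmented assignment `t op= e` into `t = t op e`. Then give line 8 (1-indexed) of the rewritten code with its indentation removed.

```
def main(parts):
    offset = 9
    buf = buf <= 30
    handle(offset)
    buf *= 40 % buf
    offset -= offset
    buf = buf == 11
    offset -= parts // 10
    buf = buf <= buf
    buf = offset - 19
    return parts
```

Transformed code:
def main(parts):
    j = 9
    buf = buf <= 30
    handle(j)
    buf = buf * (40 % buf)
    j = j - j
    buf = buf == 11
    j = j - parts // 10
    buf = buf <= buf
    buf = j - 19
    return parts

j = j - parts // 10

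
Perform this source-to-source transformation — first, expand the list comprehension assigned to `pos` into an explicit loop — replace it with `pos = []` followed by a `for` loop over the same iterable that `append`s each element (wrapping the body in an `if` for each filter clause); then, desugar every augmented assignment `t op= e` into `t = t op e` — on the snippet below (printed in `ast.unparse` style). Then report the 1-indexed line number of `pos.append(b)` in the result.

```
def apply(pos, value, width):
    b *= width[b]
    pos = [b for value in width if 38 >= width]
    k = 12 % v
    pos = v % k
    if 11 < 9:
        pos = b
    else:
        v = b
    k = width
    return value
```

Transformed code:
def apply(pos, value, width):
    b = b * width[b]
    pos = []
    for value in width:
        if 38 >= width:
            pos.append(b)
    k = 12 % v
    pos = v % k
    if 11 < 9:
        pos = b
    else:
        v = b
    k = width
    return value

6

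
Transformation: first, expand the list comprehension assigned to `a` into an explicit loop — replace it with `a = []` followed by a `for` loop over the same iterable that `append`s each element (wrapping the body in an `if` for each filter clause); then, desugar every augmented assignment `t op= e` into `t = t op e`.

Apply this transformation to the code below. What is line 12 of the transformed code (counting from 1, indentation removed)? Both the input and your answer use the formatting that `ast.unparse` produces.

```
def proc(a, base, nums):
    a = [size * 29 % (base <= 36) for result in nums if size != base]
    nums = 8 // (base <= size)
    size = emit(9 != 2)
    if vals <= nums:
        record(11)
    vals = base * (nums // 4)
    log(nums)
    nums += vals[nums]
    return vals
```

nums = nums + vals[nums]

Transformed code:
def proc(a, base, nums):
    a = []
    for result in nums:
        if size != base:
            a.append(size * 29 % (base <= 36))
    nums = 8 // (base <= size)
    size = emit(9 != 2)
    if vals <= nums:
        record(11)
    vals = base * (nums // 4)
    log(nums)
    nums = nums + vals[nums]
    return vals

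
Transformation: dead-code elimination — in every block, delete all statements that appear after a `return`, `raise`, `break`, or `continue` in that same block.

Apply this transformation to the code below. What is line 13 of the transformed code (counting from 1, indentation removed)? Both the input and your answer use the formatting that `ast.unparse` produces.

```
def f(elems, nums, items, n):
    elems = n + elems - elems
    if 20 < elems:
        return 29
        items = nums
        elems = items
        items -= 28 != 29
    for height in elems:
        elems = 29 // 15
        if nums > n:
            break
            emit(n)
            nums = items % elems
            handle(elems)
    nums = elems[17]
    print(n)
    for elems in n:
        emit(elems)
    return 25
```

Transformed code:
def f(elems, nums, items, n):
    elems = n + elems - elems
    if 20 < elems:
        return 29
    for height in elems:
        elems = 29 // 15
        if nums > n:
            break
    nums = elems[17]
    print(n)
    for elems in n:
        emit(elems)
    return 25

return 25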